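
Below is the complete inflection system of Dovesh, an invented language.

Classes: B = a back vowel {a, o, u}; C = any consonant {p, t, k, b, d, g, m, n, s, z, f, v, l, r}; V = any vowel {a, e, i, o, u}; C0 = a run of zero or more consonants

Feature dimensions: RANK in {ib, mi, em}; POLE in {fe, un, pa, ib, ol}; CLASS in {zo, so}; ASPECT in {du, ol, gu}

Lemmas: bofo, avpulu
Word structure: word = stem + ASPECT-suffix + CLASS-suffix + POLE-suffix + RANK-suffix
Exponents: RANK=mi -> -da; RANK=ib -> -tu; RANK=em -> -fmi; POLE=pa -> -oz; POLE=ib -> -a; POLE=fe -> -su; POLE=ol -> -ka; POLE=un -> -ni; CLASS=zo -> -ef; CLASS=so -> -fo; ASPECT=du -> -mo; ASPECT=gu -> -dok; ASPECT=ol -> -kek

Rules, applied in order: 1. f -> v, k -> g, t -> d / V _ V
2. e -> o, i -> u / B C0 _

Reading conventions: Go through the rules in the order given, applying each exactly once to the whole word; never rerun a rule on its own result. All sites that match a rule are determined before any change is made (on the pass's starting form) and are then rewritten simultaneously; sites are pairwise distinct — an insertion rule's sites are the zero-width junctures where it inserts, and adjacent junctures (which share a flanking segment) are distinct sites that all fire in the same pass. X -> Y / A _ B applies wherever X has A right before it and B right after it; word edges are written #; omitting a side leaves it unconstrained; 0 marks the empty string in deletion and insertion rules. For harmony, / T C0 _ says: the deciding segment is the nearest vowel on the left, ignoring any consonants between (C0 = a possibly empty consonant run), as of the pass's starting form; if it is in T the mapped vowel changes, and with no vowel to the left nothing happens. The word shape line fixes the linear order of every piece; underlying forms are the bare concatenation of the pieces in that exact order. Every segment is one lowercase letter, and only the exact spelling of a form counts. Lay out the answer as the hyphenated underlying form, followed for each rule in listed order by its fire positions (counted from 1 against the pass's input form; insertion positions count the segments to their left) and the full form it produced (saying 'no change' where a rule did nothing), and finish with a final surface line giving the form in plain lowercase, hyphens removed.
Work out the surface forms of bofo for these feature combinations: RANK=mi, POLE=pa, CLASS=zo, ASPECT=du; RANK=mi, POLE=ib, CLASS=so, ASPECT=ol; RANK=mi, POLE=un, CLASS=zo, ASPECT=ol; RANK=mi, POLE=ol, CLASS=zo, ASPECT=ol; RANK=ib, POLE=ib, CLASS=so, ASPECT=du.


cell RANK=mi, POLE=pa, CLASS=zo, ASPECT=du:
underlying: bofo-mo-ef-oz-da
1. f -> v, k -> g, t -> d / V _ V: fires at position(s) 3, 8: bovomoevozda
2. e -> o, i -> u / B C0 _: fires at position(s) 7: bovomoovozda
surface: bovomoovozda

cell RANK=mi, POLE=ib, CLASS=so, ASPECT=ol:
underlying: bofo-kek-fo-a-da
1. f -> v, k -> g, t -> d / V _ V: fires at position(s) 3, 5: bovogekfoada
2. e -> o, i -> u / B C0 _: fires at position(s) 6: bovogokfoada
surface: bovogokfoada

cell RANK=mi, POLE=un, CLASS=zo, ASPECT=ol:
underlying: bofo-kek-ef-ni-da
1. f -> v, k -> g, t -> d / V _ V: fires at position(s) 3, 5, 7: bovogegefnida
2. e -> o, i -> u / B C0 _: fires at position(s) 6: bovogogefnida
surface: bovogogefnida

cell RANK=mi, POLE=ol, CLASS=zo, ASPECT=ol:
underlying: bofo-kek-ef-ka-da
1. f -> v, k -> g, t -> d / V _ V: fires at position(s) 3, 5, 7: bovogegefkada
2. e -> o, i -> u / B C0 _: fires at position(s) 6: bovogogefkada
surface: bovogogefkada

cell RANK=ib, POLE=ib, CLASS=so, ASPECT=du:
underlying: bofo-mo-fo-a-tu
1. f -> v, k -> g, t -> d / V _ V: fires at position(s) 3, 7, 10: bovomovoadu
2. e -> o, i -> u / B C0 _: no change
surface: bovomovoadu


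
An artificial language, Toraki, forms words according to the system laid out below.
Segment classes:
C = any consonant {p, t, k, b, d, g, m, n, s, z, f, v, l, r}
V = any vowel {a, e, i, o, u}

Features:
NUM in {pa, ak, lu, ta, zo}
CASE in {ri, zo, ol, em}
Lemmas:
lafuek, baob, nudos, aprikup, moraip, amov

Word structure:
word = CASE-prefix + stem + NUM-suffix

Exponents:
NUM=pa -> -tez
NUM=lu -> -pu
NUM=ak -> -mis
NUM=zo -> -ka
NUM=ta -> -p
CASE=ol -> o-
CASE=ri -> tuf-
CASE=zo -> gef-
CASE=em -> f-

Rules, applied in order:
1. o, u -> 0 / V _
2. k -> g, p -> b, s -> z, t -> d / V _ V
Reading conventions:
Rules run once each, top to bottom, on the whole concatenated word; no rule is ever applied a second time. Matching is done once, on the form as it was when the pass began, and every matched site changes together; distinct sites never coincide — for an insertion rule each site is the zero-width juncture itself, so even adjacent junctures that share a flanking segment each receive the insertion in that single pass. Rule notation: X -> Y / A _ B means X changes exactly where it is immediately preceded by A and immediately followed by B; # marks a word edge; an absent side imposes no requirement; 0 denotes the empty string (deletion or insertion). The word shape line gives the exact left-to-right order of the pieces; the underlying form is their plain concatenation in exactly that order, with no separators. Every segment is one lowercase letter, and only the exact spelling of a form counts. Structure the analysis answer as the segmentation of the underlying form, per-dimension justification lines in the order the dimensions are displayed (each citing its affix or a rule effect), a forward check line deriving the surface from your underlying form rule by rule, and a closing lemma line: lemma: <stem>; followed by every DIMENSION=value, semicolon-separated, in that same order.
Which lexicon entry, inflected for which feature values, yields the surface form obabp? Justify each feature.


underlying: o-baob-p
NUM=ta - signalled by the affix -p
CASE=ol - signalled by the affix o-
check: obaobp -> obabp -> obabp
lemma: baob; NUM=ta; CASE=ol


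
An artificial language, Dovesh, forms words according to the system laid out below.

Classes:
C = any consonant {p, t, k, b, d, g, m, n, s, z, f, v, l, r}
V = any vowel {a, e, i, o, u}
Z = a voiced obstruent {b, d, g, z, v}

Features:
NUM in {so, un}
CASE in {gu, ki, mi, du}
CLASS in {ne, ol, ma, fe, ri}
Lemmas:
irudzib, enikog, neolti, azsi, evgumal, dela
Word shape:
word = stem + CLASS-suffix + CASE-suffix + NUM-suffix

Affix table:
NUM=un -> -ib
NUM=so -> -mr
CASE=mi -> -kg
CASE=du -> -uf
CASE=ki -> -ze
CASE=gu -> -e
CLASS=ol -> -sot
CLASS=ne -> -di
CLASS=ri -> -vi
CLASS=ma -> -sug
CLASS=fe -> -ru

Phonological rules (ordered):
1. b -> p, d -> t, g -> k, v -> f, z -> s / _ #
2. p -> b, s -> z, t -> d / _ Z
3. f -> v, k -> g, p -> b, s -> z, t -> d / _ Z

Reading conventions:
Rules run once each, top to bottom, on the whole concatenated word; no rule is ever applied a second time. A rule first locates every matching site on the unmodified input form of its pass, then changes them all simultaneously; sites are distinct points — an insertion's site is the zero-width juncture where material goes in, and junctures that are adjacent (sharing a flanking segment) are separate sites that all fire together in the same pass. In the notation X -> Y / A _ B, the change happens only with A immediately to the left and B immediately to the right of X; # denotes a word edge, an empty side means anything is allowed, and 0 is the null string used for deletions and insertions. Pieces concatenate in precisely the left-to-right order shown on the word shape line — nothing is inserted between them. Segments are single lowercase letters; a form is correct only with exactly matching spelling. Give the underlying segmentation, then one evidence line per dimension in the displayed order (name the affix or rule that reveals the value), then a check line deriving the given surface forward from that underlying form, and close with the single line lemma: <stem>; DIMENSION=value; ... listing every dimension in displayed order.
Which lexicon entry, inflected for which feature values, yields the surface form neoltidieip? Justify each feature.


underlying: neolti-di-e-ib
NUM=un - signalled by the affix -ib
CASE=gu - signalled by the affix -e
CLASS=ne - signalled by the affix -di
check: neoltidieib -> neoltidieip -> neoltidieip -> neoltidieip
lemma: neolti; NUM=un; CASE=gu; CLASS=ne


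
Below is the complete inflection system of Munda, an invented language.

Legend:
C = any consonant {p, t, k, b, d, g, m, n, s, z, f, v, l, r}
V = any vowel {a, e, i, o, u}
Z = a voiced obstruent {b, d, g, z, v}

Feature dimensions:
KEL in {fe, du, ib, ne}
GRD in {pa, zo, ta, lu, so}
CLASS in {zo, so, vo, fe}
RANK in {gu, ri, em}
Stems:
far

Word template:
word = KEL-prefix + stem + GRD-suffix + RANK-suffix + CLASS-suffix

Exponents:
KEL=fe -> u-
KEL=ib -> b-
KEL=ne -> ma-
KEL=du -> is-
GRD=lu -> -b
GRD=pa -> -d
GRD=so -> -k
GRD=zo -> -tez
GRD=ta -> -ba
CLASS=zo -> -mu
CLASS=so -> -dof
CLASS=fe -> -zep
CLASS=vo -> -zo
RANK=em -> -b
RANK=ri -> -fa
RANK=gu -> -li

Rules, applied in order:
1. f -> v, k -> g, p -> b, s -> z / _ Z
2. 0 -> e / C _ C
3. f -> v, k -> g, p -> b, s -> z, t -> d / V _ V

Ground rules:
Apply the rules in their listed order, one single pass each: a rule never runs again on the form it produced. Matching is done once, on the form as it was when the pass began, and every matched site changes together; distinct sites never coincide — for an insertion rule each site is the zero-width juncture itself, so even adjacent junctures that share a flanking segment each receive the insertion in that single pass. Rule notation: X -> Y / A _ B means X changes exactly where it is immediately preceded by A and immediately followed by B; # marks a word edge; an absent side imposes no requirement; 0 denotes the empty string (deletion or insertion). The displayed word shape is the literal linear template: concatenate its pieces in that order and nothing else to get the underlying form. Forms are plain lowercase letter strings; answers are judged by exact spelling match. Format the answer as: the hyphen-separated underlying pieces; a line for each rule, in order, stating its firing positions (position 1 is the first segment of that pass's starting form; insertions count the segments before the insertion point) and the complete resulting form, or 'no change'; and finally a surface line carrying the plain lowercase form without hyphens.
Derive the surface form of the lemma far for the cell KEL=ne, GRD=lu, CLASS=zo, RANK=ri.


underlying: ma-far-b-fa-mu
1. f -> v, k -> g, p -> b, s -> z / _ Z: no change
2. 0 -> e / C _ C: inserts after position(s) 5, 6: mafarebefamu
3. f -> v, k -> g, p -> b, s -> z, t -> d / V _ V: fires at position(s) 3, 9: mavarebevamu
surface: mavarebevamu


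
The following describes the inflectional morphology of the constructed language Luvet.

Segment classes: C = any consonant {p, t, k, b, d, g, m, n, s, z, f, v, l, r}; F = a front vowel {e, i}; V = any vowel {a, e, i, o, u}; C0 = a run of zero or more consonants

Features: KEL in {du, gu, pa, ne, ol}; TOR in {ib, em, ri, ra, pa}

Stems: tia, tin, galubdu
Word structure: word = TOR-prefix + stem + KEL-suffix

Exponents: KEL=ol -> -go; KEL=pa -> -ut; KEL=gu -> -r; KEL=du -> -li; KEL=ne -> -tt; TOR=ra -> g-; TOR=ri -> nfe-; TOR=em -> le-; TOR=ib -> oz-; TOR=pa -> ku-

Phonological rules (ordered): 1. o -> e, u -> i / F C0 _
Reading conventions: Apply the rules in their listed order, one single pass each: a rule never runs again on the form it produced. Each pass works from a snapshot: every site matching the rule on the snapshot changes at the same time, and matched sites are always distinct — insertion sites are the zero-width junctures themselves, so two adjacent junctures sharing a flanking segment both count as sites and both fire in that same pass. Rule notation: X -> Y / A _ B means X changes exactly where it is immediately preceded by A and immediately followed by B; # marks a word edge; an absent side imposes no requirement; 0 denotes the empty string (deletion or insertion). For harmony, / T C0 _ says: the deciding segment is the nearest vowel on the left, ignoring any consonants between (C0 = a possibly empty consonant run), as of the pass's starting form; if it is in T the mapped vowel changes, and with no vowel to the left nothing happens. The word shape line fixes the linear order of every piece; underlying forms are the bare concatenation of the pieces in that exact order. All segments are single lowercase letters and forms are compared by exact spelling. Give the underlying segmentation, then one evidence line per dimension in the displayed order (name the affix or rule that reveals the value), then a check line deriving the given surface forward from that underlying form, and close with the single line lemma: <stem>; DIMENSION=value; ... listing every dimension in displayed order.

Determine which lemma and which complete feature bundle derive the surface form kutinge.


underlying: ku-tin-go
KEL=ol - signalled by the affix -go
TOR=pa - signalled by the affix ku-
check: kutingo -> kutinge
lemma: tin; KEL=ol; TOR=pa


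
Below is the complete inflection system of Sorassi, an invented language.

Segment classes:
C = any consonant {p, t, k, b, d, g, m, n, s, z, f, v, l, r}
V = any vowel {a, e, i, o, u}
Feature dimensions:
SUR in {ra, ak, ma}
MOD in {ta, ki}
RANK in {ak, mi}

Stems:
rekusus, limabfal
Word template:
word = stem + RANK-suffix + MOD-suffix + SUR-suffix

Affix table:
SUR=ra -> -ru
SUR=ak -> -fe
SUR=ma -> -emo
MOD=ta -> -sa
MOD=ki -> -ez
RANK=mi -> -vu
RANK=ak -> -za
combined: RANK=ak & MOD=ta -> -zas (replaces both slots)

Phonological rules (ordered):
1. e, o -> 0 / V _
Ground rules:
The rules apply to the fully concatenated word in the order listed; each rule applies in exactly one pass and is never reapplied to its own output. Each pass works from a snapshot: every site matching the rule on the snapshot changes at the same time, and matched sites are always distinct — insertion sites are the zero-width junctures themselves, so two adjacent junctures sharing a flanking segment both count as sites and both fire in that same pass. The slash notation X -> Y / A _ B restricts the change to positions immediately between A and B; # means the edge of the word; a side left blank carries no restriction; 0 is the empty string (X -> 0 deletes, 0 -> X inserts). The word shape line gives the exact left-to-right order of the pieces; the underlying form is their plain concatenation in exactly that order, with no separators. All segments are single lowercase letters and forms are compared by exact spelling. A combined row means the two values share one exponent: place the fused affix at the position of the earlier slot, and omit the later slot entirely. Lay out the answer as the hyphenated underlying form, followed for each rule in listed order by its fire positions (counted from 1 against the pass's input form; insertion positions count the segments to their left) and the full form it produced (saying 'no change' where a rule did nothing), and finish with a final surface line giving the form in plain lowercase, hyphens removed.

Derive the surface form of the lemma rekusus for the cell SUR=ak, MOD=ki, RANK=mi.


underlying: rekusus-vu-ez-fe
1. e, o -> 0 / V _: fires at position(s) 10: rekususvuzfe
surface: rekususvuzfe


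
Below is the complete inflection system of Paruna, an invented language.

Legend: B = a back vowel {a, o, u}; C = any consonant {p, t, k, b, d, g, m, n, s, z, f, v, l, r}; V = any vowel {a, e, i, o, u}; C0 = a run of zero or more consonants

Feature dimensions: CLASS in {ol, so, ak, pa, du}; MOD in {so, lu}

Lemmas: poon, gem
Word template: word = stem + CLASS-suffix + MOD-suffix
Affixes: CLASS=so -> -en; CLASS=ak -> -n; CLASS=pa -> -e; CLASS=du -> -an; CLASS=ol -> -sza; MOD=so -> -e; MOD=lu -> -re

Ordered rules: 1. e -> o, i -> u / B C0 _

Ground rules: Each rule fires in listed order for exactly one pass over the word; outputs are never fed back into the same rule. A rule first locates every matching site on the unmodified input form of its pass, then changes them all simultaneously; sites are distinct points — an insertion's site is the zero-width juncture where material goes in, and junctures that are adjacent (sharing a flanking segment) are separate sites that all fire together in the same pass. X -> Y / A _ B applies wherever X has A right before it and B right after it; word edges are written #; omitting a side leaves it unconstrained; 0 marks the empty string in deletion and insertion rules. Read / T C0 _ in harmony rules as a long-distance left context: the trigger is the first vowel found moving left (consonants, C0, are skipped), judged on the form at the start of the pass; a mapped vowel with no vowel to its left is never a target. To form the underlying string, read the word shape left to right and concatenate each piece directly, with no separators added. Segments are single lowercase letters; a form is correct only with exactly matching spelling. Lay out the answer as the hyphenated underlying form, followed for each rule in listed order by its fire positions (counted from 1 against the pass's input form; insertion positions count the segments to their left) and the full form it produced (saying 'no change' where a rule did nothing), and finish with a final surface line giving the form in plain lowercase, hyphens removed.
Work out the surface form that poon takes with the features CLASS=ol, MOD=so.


underlying: poon-sza-e
1. e -> o, i -> u / B C0 _: fires at position(s) 8: poonszao
surface: poonszao


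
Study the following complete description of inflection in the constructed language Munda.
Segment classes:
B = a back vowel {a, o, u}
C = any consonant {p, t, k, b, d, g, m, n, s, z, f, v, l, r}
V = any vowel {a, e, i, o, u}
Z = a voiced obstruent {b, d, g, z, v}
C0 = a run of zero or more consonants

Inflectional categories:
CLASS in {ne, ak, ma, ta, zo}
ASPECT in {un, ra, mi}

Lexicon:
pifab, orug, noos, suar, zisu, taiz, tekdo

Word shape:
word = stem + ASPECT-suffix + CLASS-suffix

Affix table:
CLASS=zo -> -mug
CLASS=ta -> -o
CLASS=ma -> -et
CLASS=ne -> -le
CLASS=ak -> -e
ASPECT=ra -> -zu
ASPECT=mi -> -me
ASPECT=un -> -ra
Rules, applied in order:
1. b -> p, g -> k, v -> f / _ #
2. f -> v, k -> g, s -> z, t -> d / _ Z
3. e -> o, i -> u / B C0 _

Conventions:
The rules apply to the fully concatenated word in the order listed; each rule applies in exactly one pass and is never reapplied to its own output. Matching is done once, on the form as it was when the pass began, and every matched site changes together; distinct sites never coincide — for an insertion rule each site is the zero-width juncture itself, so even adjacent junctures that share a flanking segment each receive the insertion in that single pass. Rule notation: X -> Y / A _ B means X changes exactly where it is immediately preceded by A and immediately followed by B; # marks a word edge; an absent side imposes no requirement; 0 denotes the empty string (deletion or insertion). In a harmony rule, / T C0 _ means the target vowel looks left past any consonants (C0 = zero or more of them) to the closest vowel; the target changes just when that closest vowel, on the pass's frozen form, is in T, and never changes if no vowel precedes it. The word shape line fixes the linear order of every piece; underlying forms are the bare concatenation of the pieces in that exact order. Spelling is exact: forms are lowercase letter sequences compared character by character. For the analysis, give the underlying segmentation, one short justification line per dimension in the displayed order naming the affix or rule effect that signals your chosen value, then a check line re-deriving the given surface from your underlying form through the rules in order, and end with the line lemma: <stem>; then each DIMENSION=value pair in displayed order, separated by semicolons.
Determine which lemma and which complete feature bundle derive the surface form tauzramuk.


underlying: taiz-ra-mug
CLASS=zo - signalled by the affix -mug
ASPECT=un - signalled by the affix -ra
check: taizramug -> taizramuk -> taizramuk -> tauzramuk
lemma: taiz; CLASS=zo; ASPECT=un


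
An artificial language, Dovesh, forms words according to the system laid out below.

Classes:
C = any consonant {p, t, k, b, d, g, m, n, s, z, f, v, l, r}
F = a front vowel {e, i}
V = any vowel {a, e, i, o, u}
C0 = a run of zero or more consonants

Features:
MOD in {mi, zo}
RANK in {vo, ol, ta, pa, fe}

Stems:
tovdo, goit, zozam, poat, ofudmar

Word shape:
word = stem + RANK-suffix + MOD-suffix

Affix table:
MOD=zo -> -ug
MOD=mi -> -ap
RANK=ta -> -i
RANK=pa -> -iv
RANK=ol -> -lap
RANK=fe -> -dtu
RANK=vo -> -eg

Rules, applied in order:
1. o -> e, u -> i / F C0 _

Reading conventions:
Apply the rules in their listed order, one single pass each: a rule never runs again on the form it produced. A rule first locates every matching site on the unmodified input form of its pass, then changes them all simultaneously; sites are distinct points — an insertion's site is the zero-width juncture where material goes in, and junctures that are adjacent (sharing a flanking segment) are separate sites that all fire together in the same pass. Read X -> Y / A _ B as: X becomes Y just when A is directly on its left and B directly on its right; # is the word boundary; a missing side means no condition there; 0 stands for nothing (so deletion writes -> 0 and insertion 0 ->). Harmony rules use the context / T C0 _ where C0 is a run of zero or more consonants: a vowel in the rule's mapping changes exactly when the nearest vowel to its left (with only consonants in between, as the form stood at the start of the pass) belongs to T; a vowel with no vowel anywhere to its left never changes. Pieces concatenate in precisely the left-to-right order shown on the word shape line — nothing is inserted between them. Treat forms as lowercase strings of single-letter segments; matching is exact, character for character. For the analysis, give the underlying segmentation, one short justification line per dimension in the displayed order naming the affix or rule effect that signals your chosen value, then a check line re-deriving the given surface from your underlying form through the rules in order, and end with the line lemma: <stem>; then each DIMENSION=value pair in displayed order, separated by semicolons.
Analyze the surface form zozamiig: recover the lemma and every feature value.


underlying: zozam-i-ug
MOD=zo - signalled by the affix -ug
RANK=ta - signalled by the affix -i
check: zozamiug -> zozamiig
lemma: zozam; MOD=zo; RANK=ta


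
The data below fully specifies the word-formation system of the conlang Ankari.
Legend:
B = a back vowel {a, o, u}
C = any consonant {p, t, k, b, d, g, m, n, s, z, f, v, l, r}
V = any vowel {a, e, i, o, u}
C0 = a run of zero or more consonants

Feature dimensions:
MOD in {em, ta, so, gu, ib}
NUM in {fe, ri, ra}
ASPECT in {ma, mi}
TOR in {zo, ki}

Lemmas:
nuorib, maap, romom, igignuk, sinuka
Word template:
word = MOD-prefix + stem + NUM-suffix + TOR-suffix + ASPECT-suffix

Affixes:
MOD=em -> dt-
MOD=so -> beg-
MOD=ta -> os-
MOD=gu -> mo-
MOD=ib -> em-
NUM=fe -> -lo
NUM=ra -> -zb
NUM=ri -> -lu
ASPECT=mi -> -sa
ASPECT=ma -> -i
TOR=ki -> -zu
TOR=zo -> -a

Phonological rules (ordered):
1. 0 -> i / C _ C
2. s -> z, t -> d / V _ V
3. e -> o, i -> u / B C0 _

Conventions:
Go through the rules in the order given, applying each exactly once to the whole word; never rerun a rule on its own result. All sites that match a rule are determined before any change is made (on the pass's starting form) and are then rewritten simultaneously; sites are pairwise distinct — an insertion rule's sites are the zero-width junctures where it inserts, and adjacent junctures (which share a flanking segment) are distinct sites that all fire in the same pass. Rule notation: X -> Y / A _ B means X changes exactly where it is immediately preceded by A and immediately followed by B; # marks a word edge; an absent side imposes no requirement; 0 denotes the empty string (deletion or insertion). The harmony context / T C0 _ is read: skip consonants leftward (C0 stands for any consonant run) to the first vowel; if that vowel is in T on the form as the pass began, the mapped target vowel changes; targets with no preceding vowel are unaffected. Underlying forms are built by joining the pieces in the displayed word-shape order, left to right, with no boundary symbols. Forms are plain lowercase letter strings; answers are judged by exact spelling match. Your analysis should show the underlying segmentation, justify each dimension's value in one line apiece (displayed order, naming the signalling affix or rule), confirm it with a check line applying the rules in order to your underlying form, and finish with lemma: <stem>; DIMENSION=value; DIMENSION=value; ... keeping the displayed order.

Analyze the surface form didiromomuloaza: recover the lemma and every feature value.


underlying: dt-romom-lo-a-sa
MOD=em - signalled by the affix dt-
NUM=fe - signalled by the affix -lo
ASPECT=mi - signalled by the affix -sa
TOR=zo - signalled by the affix -a
check: dtromomloasa -> ditiromomiloasa -> didiromomiloaza -> didiromomuloaza
lemma: romom; MOD=em; NUM=fe; ASPECT=mi; TOR=zo


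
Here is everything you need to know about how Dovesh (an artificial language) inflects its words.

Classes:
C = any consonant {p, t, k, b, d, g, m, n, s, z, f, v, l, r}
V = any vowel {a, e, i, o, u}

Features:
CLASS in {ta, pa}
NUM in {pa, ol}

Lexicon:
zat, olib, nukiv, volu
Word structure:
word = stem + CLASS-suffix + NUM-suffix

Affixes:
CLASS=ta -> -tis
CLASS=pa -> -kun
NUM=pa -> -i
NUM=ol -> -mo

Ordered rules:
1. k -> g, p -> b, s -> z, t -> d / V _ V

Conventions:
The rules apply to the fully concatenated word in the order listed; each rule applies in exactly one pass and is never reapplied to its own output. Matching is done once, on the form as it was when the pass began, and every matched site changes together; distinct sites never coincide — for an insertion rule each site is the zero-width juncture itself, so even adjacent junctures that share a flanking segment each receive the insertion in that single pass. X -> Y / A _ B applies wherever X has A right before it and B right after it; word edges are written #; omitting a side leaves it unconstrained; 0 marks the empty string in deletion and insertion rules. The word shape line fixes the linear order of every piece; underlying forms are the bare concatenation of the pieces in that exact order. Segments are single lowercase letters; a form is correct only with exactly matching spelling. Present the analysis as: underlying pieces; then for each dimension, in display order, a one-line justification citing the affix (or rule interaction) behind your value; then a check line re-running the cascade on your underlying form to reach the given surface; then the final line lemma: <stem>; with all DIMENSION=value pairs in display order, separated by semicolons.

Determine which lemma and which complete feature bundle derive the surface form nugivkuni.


underlying: nukiv-kun-i
CLASS=pa - signalled by the affix -kun
NUM=pa - signalled by the affix -i
check: nukivkuni -> nugivkuni
lemma: nukiv; CLASS=pa; NUM=pa


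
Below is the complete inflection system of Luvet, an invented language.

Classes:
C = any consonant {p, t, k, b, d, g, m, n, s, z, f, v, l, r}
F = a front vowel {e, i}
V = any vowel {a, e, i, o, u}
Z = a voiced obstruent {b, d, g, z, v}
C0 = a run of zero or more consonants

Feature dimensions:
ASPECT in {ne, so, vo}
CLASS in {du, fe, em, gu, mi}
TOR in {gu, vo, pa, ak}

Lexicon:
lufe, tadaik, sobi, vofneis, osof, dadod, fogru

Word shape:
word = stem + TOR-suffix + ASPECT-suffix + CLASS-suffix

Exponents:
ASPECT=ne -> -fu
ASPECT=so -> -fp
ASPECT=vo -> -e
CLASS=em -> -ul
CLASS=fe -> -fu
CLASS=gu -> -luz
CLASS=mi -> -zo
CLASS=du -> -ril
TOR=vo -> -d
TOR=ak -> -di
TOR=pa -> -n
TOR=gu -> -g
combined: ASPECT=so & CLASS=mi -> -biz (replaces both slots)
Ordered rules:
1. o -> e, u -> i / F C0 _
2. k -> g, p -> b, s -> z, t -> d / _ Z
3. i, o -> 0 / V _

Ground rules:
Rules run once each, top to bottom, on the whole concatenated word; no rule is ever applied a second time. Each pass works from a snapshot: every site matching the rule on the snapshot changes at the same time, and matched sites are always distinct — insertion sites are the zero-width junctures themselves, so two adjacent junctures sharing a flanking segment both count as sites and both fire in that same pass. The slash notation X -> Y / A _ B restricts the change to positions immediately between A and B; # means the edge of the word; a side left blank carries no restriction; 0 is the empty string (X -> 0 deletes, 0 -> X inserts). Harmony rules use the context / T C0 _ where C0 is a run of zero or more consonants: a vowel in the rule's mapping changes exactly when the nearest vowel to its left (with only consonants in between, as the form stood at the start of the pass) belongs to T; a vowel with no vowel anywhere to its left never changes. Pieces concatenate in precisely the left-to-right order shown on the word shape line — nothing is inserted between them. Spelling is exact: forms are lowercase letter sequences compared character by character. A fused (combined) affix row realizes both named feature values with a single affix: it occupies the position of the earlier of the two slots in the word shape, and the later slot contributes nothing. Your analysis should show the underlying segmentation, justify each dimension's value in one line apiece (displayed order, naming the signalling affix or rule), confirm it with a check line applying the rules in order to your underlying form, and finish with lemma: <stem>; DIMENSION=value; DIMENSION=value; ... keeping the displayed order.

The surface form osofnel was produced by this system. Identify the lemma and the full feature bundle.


underlying: osof-n-e-ul
ASPECT=vo - signalled by the affix -e
CLASS=em - signalled by the affix -ul
TOR=pa - signalled by the affix -n
check: osofneul -> osofneil -> osofneil -> osofnel
lemma: osof; ASPECT=vo; CLASS=em; TOR=pa


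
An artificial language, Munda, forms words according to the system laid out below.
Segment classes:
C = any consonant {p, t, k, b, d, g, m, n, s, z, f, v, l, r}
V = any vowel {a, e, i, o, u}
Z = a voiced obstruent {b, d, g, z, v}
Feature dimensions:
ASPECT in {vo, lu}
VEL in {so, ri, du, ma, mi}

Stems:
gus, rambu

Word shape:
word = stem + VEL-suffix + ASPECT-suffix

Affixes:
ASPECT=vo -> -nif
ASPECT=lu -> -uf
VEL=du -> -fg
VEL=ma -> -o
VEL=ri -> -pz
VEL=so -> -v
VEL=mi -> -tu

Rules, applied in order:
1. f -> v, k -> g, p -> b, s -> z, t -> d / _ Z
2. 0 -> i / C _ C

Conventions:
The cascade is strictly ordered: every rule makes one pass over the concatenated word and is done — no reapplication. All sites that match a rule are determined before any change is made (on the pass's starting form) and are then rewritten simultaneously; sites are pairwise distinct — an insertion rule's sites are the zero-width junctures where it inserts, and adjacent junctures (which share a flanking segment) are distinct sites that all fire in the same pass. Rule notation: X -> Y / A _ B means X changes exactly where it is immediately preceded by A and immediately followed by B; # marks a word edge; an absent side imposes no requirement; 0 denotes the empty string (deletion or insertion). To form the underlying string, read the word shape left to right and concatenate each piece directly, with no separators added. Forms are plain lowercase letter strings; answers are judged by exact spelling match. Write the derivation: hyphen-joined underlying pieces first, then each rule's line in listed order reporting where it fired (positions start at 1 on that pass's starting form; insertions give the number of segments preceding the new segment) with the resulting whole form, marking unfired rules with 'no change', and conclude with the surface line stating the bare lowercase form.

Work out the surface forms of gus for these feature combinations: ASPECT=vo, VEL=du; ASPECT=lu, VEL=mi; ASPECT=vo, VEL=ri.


cell ASPECT=vo, VEL=du:
underlying: gus-fg-nif
1. f -> v, k -> g, p -> b, s -> z, t -> d / _ Z: fires at position(s) 4: gusvgnif
2. 0 -> i / C _ C: inserts after position(s) 3, 4, 5: gusiviginif
surface: gusiviginif

cell ASPECT=lu, VEL=mi:
underlying: gus-tu-uf
1. f -> v, k -> g, p -> b, s -> z, t -> d / _ Z: no change
2. 0 -> i / C _ C: inserts after position(s) 3: gusituuf
surface: gusituuf

cell ASPECT=vo, VEL=ri:
underlying: gus-pz-nif
1. f -> v, k -> g, p -> b, s -> z, t -> d / _ Z: fires at position(s) 4: gusbznif
2. 0 -> i / C _ C: inserts after position(s) 3, 4, 5: gusibizinif
surface: gusibizinif


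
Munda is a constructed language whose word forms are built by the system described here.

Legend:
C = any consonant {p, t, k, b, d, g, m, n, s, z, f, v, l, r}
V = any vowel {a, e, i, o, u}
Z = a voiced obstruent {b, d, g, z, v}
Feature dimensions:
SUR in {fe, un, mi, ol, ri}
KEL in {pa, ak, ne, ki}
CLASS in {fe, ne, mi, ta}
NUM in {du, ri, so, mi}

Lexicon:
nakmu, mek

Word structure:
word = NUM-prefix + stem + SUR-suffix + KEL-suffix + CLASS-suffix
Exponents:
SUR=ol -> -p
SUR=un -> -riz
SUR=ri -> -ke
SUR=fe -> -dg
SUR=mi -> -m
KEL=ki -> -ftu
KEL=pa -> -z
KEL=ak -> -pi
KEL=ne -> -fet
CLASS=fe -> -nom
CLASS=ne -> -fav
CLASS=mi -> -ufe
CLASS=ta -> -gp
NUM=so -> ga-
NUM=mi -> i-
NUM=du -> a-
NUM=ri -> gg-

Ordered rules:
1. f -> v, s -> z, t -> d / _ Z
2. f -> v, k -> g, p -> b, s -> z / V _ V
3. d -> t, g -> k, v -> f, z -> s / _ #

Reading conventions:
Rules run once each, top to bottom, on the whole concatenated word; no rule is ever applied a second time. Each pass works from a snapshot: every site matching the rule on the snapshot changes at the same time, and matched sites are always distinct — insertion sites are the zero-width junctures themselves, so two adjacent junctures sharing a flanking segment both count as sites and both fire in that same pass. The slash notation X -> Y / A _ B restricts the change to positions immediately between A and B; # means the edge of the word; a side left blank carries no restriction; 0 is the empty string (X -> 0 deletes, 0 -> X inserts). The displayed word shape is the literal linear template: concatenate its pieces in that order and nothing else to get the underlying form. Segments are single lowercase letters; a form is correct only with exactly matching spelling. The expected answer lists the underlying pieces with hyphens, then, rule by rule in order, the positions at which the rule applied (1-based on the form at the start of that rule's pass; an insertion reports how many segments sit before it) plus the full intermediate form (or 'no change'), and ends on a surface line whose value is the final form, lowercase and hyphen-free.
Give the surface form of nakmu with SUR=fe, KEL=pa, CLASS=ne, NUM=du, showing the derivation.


underlying: a-nakmu-dg-z-fav
1. f -> v, s -> z, t -> d / _ Z: no change
2. f -> v, k -> g, p -> b, s -> z / V _ V: no change
3. d -> t, g -> k, v -> f, z -> s / _ #: fires at position(s) 12: anakmudgzfaf
surface: anakmudgzfaf


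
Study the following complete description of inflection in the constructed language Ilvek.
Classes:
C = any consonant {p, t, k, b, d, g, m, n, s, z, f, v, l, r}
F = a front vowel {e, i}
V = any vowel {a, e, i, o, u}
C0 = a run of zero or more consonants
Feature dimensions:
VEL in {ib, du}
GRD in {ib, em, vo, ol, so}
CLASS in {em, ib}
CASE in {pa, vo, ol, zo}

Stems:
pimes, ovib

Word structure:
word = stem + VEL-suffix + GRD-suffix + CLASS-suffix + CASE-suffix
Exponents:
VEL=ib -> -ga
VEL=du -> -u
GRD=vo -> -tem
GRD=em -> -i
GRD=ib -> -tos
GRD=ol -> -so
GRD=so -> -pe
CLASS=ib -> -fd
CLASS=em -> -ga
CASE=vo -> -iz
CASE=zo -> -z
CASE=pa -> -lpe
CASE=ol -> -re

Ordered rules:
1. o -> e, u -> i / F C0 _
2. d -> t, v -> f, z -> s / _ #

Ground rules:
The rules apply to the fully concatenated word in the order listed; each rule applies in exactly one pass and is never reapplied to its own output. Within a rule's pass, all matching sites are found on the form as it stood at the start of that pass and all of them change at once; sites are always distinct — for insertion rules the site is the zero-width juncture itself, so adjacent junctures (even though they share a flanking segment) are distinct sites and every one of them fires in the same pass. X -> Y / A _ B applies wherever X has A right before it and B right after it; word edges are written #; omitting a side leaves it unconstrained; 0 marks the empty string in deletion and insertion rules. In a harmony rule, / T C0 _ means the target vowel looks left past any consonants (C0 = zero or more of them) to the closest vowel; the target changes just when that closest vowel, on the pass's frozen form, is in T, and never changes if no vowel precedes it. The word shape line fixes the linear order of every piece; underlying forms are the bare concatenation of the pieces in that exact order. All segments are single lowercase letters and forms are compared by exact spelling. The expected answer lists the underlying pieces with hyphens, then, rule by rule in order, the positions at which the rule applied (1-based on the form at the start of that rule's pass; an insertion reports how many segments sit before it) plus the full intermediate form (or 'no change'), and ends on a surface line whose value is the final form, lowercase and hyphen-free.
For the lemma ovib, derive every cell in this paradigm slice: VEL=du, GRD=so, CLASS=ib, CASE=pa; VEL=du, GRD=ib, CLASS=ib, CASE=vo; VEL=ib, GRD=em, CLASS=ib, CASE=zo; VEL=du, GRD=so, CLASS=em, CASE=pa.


cell VEL=du, GRD=so, CLASS=ib, CASE=pa:
underlying: ovib-u-pe-fd-lpe
1. o -> e, u -> i / F C0 _: fires at position(s) 5: ovibipefdlpe
2. d -> t, v -> f, z -> s / _ #: no change
surface: ovibipefdlpe

cell VEL=du, GRD=ib, CLASS=ib, CASE=vo:
underlying: ovib-u-tos-fd-iz
1. o -> e, u -> i / F C0 _: fires at position(s) 5: ovibitosfdiz
2. d -> t, v -> f, z -> s / _ #: fires at position(s) 12: ovibitosfdis
surface: ovibitosfdis

cell VEL=ib, GRD=em, CLASS=ib, CASE=zo:
underlying: ovib-ga-i-fd-z
1. o -> e, u -> i / F C0 _: no change
2. d -> t, v -> f, z -> s / _ #: fires at position(s) 10: ovibgaifds
surface: ovibgaifds

cell VEL=du, GRD=so, CLASS=em, CASE=pa:
underlying: ovib-u-pe-ga-lpe
1. o -> e, u -> i / F C0 _: fires at position(s) 5: ovibipegalpe
2. d -> t, v -> f, z -> s / _ #: no change
surface: ovibipegalpe


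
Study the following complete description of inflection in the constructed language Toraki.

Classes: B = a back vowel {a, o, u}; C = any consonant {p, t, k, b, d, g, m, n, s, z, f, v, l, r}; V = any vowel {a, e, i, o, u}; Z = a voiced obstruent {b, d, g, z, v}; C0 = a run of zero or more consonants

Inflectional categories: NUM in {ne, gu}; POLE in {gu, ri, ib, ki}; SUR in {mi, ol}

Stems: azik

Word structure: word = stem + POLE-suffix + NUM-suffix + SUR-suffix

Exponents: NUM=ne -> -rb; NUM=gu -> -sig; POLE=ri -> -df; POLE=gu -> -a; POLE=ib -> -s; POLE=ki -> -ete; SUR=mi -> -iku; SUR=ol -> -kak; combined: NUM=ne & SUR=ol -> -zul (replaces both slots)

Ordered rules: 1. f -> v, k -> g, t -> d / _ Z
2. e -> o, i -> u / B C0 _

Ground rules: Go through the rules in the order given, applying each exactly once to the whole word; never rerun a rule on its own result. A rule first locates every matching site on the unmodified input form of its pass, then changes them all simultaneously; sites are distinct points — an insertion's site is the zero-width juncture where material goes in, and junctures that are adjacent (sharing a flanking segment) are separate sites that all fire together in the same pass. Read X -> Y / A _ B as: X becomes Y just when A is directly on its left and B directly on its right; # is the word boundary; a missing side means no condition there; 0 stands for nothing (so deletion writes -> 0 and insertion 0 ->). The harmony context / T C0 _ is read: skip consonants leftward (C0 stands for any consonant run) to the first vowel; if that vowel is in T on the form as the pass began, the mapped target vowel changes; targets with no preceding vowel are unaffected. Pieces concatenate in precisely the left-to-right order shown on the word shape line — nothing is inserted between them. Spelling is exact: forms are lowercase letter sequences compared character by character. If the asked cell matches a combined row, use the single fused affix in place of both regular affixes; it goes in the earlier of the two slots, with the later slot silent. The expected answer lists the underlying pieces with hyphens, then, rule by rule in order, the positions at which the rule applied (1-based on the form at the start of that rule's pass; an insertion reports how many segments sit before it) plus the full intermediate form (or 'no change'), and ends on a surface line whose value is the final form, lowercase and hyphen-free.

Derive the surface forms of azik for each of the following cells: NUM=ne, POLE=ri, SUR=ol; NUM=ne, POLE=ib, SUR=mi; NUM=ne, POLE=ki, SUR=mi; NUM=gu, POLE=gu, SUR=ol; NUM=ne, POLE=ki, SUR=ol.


cell NUM=ne, POLE=ri, SUR=ol:
underlying: azik-df-zul
1. f -> v, k -> g, t -> d / _ Z: fires at position(s) 4, 6: azigdvzul
2. e -> o, i -> u / B C0 _: fires at position(s) 3: azugdvzul
surface: azugdvzul

cell NUM=ne, POLE=ib, SUR=mi:
underlying: azik-s-rb-iku
1. f -> v, k -> g, t -> d / _ Z: no change
2. e -> o, i -> u / B C0 _: fires at position(s) 3: azuksrbiku
surface: azuksrbiku

cell NUM=ne, POLE=ki, SUR=mi:
underlying: azik-ete-rb-iku
1. f -> v, k -> g, t -> d / _ Z: no change
2. e -> o, i -> u / B C0 _: fires at position(s) 3: azuketerbiku
surface: azuketerbiku

cell NUM=gu, POLE=gu, SUR=ol:
underlying: azik-a-sig-kak
1. f -> v, k -> g, t -> d / _ Z: no change
2. e -> o, i -> u / B C0 _: fires at position(s) 3, 7: azukasugkak
surface: azukasugkak

cell NUM=ne, POLE=ki, SUR=ol:
underlying: azik-ete-zul
1. f -> v, k -> g, t -> d / _ Z: no change
2. e -> o, i -> u / B C0 _: fires at position(s) 3: azuketezul
surface: azuketezul
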